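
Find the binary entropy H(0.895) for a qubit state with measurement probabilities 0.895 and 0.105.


S = -p*log2(p) - (1-p)*log2(1-p)
p = 0.8950, 1-p = 0.1050
= -0.8950 * log2(0.8950) - 0.1050 * log2(0.1050)
= -(-0.1432) - (-0.3414)
= 0.4846

0.4846


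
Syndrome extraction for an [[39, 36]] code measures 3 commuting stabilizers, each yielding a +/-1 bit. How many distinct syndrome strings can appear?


Each stabilizer generator gives a binary (+1 or -1) measurement outcome.
With 3 independent generators:
Total syndromes = 2^3
= 8

8


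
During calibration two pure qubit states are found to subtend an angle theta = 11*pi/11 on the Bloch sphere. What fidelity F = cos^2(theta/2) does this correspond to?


For states separated by angle theta on Bloch sphere:
F = cos^2(theta/2)
theta = 11*pi/11 = 3.1416
theta/2 = 1.5708
cos(theta/2) = 0.0000
F = 0.0000

0.0000


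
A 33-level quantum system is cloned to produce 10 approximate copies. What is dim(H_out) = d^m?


Output space = H^(tensor 10) where dim(H) = 33
dim = 33^10
= 1089 (after 2 factors)
= 35937 (after 3 factors)
= 1185921 (after 4 factors)
= 39135393 (after 5 factors)
= 1291467969 (after 6 factors)
= 42618442977 (after 7 factors)
= 1406408618241 (after 8 factors)
= 46411484401953 (after 9 factors)
= 1531578985264449 (after 10 factors)
= 1531578985264449

1531578985264449


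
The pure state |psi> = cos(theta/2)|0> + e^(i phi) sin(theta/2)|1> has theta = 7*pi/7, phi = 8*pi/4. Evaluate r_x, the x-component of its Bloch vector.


theta = 3.1416, phi = 6.2832
r_x = sin(theta)*cos(phi) = 0.0000 * 1.0000
r_x = 0.0000

0.0000


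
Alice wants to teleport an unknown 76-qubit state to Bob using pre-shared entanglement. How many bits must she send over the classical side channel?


Quantum teleportation requires 2 classical bits per qubit teleported.
76 qubit(s) -> 2 * 76 = 152 classical bits

152


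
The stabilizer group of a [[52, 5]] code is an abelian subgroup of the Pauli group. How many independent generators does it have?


For an [[n,k]] stabilizer code:
Number of stabilizer generators = n - k
= 52 - 5
= 47

47


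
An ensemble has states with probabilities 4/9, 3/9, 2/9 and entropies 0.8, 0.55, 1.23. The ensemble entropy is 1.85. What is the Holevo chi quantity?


chi = S(rho) - sum_i p_i * S(rho_i)
Weighted entropy = 4/9 * 0.8 + 3/9 * 0.55 + 2/9 * 1.23
= 0.8122
chi = 1.85 - 0.8122
= 1.0378

1.0378


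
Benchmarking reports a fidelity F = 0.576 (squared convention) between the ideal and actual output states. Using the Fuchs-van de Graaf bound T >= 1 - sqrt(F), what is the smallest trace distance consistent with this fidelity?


Fuchs-van de Graaf (squared-fidelity convention): 1 - sqrt(F) <= T <= sqrt(1 - F).
Lower bound: T >= 1 - sqrt(F)
sqrt(F) = sqrt(0.576) = 0.7589
T >= 1 - 0.7589
T >= 0.2411

0.2411


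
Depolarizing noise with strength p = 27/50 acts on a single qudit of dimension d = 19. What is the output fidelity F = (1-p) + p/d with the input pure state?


F = (1-p) + p/d
= (1 - 0.5400) + 0.5400/19
= 0.4600 + 0.0284
= 0.4884

0.4884


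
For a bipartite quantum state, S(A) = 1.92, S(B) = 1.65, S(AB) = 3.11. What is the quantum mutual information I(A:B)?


I(A:B) = S(A) + S(B) - S(AB)
= 1.92 + 1.65 - 3.11
= 0.4600

0.4600


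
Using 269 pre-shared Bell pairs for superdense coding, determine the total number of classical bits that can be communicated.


Superdense coding allows 2 classical bits per shared entangled pair.
269 pair(s) -> 2 * 269 = 538 classical bits

538


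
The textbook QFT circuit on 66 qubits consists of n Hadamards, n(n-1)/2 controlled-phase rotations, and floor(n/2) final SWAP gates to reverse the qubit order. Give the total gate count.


Hadamard gates: 66
Controlled rotations: n*(n-1)/2 = 66*65/2 = 2145
SWAP gates: floor(n/2) = floor(66/2) = 33
Total = 66 + 2145 + 33
= 2244

2244


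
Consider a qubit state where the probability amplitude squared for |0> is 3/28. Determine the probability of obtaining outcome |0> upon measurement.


|alpha|^2 = 3/28 = 0.1071
|beta|^2 = 1 - 3/28 = 25/28 = 0.8929
P(|0>) = |alpha|^2 = 0.1071

0.1071


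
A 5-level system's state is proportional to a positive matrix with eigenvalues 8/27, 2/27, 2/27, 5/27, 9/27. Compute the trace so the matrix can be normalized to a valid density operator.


tr(M) = sum of eigenvalues
= 8/27 + 2/27 + 2/27 + 5/27 + 9/27
= 26/27
= 0.9630

0.9630


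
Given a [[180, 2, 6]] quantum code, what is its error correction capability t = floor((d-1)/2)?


Code parameters: [[180, 2, 6]], distance d = 6.
Number of correctable errors = floor((d-1)/2)
= floor((6 - 1)/2)
= floor(5/2)
= 2

2


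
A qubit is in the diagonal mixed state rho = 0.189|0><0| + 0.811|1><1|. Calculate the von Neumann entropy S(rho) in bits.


S = -p*log2(p) - (1-p)*log2(1-p)
p = 0.1890, 1-p = 0.8110
= -0.1890 * log2(0.1890) - 0.8110 * log2(0.8110)
= -(-0.4543) - (-0.2451)
= 0.6994

0.6994


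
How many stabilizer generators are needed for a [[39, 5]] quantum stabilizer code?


For an [[n,k]] stabilizer code:
Number of stabilizer generators = n - k
= 39 - 5
= 34

34


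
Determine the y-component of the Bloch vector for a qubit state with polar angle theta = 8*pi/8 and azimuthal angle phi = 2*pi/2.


theta = 3.1416, phi = 3.1416
r_y = sin(theta)*sin(phi) = 0.0000 * 0.0000
r_y = 0.0000

0.0000


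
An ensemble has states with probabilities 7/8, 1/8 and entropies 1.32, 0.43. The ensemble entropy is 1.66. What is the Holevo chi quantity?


chi = S(rho) - sum_i p_i * S(rho_i)
Weighted entropy = 7/8 * 1.32 + 1/8 * 0.43
= 1.2087
chi = 1.66 - 1.2087
= 0.4512

0.4512


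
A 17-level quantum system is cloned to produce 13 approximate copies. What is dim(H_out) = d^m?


Output space = H^(tensor 13) where dim(H) = 17
dim = 17^13
= 289 (after 2 factors)
= 4913 (after 3 factors)
= 83521 (after 4 factors)
= 1419857 (after 5 factors)
= 24137569 (after 6 factors)
= 410338673 (after 7 factors)
= 6975757441 (after 8 factors)
= 118587876497 (after 9 factors)
= 2015993900449 (after 10 factors)
= 34271896307633 (after 11 factors)
= 582622237229761 (after 12 factors)
= 9904578032905937 (after 13 factors)
= 9904578032905937

9904578032905937


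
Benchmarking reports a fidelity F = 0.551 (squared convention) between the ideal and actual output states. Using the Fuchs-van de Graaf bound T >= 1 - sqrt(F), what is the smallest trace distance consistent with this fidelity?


Fuchs-van de Graaf (squared-fidelity convention): 1 - sqrt(F) <= T <= sqrt(1 - F).
Lower bound: T >= 1 - sqrt(F)
sqrt(F) = sqrt(0.551) = 0.7423
T >= 1 - 0.7423
T >= 0.2577

0.2577


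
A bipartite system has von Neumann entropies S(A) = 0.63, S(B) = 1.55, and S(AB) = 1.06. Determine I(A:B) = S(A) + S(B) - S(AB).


I(A:B) = S(A) + S(B) - S(AB)
= 0.63 + 1.55 - 1.06
= 1.1200

1.1200


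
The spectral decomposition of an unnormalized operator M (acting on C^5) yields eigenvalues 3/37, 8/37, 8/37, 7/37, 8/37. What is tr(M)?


tr(M) = sum of eigenvalues
= 3/37 + 8/37 + 8/37 + 7/37 + 8/37
= 34/37
= 0.9189

0.9189


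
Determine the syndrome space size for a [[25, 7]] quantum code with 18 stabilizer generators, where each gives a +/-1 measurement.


Each stabilizer generator gives a binary (+1 or -1) measurement outcome.
With 18 independent generators:
Total syndromes = 2^18
= 262144

262144


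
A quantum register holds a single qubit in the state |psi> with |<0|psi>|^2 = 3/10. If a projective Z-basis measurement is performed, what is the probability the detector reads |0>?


|alpha|^2 = 3/10 = 0.3000
|beta|^2 = 1 - 3/10 = 7/10 = 0.7000
P(|0>) = |alpha|^2 = 0.3000

0.3000


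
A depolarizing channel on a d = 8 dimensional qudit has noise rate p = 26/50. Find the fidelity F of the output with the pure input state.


F = (1-p) + p/d
= (1 - 0.5200) + 0.5200/8
= 0.4800 + 0.0650
= 0.5450

0.5450


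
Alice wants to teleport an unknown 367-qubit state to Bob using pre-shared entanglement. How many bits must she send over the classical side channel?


Quantum teleportation requires 2 classical bits per qubit teleported.
367 qubit(s) -> 2 * 367 = 734 classical bits

734


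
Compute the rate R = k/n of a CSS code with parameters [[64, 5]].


Code rate R = k/n
= 5/64
= 0.0781

0.0781


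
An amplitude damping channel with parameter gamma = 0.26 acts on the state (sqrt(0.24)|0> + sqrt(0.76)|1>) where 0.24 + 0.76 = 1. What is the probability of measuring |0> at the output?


For amplitude damping with parameter gamma on state sqrt(a)|0> + sqrt(b)|1>:
alpha^2 = 0.24, beta^2 = 0.76
P(|0>) = alpha^2 + gamma * beta^2
= 0.24 + 0.26 * 0.76
= 0.24 + 0.1976
= 0.4376

0.4376


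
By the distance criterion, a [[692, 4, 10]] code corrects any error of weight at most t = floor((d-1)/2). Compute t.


Code parameters: [[692, 4, 10]], distance d = 10.
Number of correctable errors = floor((d-1)/2)
= floor((10 - 1)/2)
= floor(9/2)
= 4

4


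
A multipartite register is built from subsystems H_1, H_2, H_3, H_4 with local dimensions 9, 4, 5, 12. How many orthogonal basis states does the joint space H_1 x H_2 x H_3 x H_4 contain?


dim(H_1 x H_2 x H_3 x H_4) = 9 * 4 * 5 * 12
= 36 * 5 * 12
= 180 * 12
= 2160

2160


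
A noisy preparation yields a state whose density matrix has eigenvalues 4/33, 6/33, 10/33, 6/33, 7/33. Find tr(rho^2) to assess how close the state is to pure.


tr(rho^2) = sum of eigenvalues squared
= (4/33)^2 + (6/33)^2 + (10/33)^2 + (6/33)^2 + (7/33)^2
= (16 + 36 + 100 + 36 + 49) / 1089
= 237/1089
= 0.2176

0.2176


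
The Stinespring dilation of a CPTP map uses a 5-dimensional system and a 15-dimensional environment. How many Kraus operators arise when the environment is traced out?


Tracing out the environment in an orthonormal basis {|i>_E} gives Kraus operators K_i = <i|_E U |0>_E.
Number of Kraus operators = dim(H_env) = d_env
= 15

15


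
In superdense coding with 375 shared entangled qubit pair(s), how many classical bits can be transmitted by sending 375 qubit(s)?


Superdense coding allows 2 classical bits per shared entangled pair.
375 pair(s) -> 2 * 375 = 750 classical bits

750


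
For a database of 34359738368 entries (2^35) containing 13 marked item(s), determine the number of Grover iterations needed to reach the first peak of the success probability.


After j Grover iterations the success probability is P(j) = sin^2((2j+1)*theta), where sin(theta) = sqrt(k/N).
N = 2^35 = 34359738368, k = 13
sin(theta) = sqrt(k/N) = 1.94512158e-05
theta = arcsin(sqrt(k/N)) = 1.94512158e-05 rad
P(j) reaches its first maximum when (2j+1)*theta is as close as possible to pi/2, i.e. j = round(pi/(4*theta) - 1/2).
pi/(4*theta) - 1/2 = 40377.3443
(For comparison, the common estimate pi/4 * sqrt(N/k) = 40377.8443; the exact maximiser is used here.)
Optimal iterations = 40377

40377


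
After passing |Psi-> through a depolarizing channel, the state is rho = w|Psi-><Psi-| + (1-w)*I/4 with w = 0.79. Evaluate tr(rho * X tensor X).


|Psi-> = (|01> - |10>)/sqrt(2)
For the pure Bell state, <X_A X_B> = -1 (Bell-state Pauli correlator).
The maximally-mixed part I/4 has tr(I/4 * P tensor P) = 0 for any traceless Pauli P.
So <X_A X_B>_rho = w * (-1) + (1 - w) * 0
= 0.79 * (-1)
= -0.7900

-0.7900


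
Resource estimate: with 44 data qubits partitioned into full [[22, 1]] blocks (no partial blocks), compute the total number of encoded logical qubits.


Each code block uses 22 physical qubits for 1 logical qubit(s).
Number of complete blocks = floor(44 / 22) = 2
Logical qubits = 2 * 1
= 2

2


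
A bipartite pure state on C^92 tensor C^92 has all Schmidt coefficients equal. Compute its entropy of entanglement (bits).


For a maximally entangled state in d x d:
S = log2(d) = log2(92)
= 6.5236

6.5236


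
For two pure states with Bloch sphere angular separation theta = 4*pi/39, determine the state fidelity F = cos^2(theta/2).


For states separated by angle theta on Bloch sphere:
F = cos^2(theta/2)
theta = 4*pi/39 = 0.3222
theta/2 = 0.1611
cos(theta/2) = 0.9871
F = 0.9743

0.9743


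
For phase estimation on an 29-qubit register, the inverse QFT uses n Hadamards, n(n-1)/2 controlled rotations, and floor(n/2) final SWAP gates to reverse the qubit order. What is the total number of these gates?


Hadamard gates: 29
Controlled rotations: n*(n-1)/2 = 29*28/2 = 406
SWAP gates: floor(n/2) = floor(29/2) = 14
Total = 29 + 406 + 14
= 449

449


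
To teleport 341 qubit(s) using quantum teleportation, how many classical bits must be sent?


Quantum teleportation requires 2 classical bits per qubit teleported.
341 qubit(s) -> 2 * 341 = 682 classical bits

682


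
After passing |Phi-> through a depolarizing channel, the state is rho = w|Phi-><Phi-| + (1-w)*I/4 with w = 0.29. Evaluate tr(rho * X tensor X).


|Phi-> = (|00> - |11>)/sqrt(2)
For the pure Bell state, <X_A X_B> = -1 (Bell-state Pauli correlator).
The maximally-mixed part I/4 has tr(I/4 * P tensor P) = 0 for any traceless Pauli P.
So <X_A X_B>_rho = w * (-1) + (1 - w) * 0
= 0.29 * (-1)
= -0.2900

-0.2900


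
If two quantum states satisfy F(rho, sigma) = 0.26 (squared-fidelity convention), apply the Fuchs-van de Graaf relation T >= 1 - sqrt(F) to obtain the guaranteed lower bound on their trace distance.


Fuchs-van de Graaf (squared-fidelity convention): 1 - sqrt(F) <= T <= sqrt(1 - F).
Lower bound: T >= 1 - sqrt(F)
sqrt(F) = sqrt(0.26) = 0.5099
T >= 1 - 0.5099
T >= 0.4901

0.4901


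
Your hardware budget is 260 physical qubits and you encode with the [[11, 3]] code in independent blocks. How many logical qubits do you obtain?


Each code block uses 11 physical qubits for 3 logical qubit(s).
Number of complete blocks = floor(260 / 11) = 23
Logical qubits = 23 * 3
= 69

69


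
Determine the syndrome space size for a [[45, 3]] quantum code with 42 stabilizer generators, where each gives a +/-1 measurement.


Each stabilizer generator gives a binary (+1 or -1) measurement outcome.
With 42 independent generators:
Total syndromes = 2^42
= 4398046511104

4398046511104


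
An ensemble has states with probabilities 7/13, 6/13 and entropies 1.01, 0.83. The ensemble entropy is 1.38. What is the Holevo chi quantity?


chi = S(rho) - sum_i p_i * S(rho_i)
Weighted entropy = 7/13 * 1.01 + 6/13 * 0.83
= 0.9269
chi = 1.38 - 0.9269
= 0.4531

0.4531


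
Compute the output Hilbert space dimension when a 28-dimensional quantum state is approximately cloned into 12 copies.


Output space = H^(tensor 12) where dim(H) = 28
dim = 28^12
= 784 (after 2 factors)
= 21952 (after 3 factors)
= 614656 (after 4 factors)
= 17210368 (after 5 factors)
= 481890304 (after 6 factors)
= 13492928512 (after 7 factors)
= 377801998336 (after 8 factors)
= 10578455953408 (after 9 factors)
= 296196766695424 (after 10 factors)
= 8293509467471872 (after 11 factors)
= 232218265089212416 (after 12 factors)
= 232218265089212416

232218265089212416


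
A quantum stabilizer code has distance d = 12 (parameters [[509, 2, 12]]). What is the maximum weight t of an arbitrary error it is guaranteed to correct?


Code parameters: [[509, 2, 12]], distance d = 12.
Number of correctable errors = floor((d-1)/2)
= floor((12 - 1)/2)
= floor(11/2)
= 5

5


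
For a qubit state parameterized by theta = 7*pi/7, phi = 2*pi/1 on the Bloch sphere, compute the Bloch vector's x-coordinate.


theta = 3.1416, phi = 6.2832
r_x = sin(theta)*cos(phi) = 0.0000 * 1.0000
r_x = 0.0000

0.0000


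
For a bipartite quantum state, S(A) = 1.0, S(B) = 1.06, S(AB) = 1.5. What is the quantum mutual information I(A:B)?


I(A:B) = S(A) + S(B) - S(AB)
= 1.0 + 1.06 - 1.5
= 0.5600

0.5600


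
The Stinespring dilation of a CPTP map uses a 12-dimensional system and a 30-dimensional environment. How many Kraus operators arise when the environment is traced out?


Tracing out the environment in an orthonormal basis {|i>_E} gives Kraus operators K_i = <i|_E U |0>_E.
Number of Kraus operators = dim(H_env) = d_env
= 30

30


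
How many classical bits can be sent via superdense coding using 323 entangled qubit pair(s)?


Superdense coding allows 2 classical bits per shared entangled pair.
323 pair(s) -> 2 * 323 = 646 classical bits

646


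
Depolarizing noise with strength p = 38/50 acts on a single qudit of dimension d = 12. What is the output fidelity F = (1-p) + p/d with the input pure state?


F = (1-p) + p/d
= (1 - 0.7600) + 0.7600/12
= 0.2400 + 0.0633
= 0.3033

0.3033


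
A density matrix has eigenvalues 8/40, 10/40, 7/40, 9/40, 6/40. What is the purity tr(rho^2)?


tr(rho^2) = sum of eigenvalues squared
= (8/40)^2 + (10/40)^2 + (7/40)^2 + (9/40)^2 + (6/40)^2
= (64 + 100 + 49 + 81 + 36) / 1600
= 330/1600
= 0.2063

0.2063


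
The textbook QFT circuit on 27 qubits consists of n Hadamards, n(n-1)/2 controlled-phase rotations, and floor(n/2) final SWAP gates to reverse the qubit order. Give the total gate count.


Hadamard gates: 27
Controlled rotations: n*(n-1)/2 = 27*26/2 = 351
SWAP gates: floor(n/2) = floor(27/2) = 13
Total = 27 + 351 + 13
= 391

391


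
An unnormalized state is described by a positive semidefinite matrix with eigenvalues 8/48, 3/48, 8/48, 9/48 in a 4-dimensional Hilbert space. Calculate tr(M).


tr(M) = sum of eigenvalues
= 8/48 + 3/48 + 8/48 + 9/48
= 28/48
= 0.5833

0.5833


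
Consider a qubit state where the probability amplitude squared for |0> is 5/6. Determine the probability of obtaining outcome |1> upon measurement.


|alpha|^2 = 5/6 = 0.8333
|beta|^2 = 1 - 5/6 = 1/6 = 0.1667
P(|1>) = |beta|^2 = 0.1667

0.1667


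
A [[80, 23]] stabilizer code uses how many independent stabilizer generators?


For an [[n,k]] stabilizer code:
Number of stabilizer generators = n - k
= 80 - 23
= 57

57


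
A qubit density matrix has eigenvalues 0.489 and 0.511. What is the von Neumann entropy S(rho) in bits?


S = -p*log2(p) - (1-p)*log2(1-p)
p = 0.4890, 1-p = 0.5110
= -0.4890 * log2(0.4890) - 0.5110 * log2(0.5110)
= -(-0.5047) - (-0.4950)
= 0.9997

0.9997


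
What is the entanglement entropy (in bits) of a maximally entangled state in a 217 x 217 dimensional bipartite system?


For a maximally entangled state in d x d:
S = log2(d) = log2(217)
= 7.7616

7.7616


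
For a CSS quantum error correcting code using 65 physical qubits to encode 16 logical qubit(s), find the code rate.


Code rate R = k/n
= 16/65
= 0.2462

0.2462


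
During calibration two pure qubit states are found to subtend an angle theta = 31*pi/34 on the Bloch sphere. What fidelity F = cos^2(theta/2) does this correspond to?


For states separated by angle theta on Bloch sphere:
F = cos^2(theta/2)
theta = 31*pi/34 = 2.8644
theta/2 = 1.4322
cos(theta/2) = 0.1382
F = 0.0191

0.0191


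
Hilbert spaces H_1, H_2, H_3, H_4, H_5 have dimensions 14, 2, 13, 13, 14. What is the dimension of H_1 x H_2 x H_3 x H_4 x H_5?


dim(H_1 x H_2 x H_3 x H_4 x H_5) = 14 * 2 * 13 * 13 * 14
= 28 * 13 * 13 * 14
= 364 * 13 * 14
= 4732 * 14
= 66248

66248


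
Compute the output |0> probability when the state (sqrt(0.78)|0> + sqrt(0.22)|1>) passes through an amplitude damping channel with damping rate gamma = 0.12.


For amplitude damping with parameter gamma on state sqrt(a)|0> + sqrt(b)|1>:
alpha^2 = 0.78, beta^2 = 0.22
P(|0>) = alpha^2 + gamma * beta^2
= 0.78 + 0.12 * 0.22
= 0.78 + 0.0264
= 0.8064

0.8064


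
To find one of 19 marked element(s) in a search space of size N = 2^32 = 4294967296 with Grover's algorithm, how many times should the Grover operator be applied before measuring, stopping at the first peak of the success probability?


After j Grover iterations the success probability is P(j) = sin^2((2j+1)*theta), where sin(theta) = sqrt(k/N).
N = 2^32 = 4294967296, k = 19
sin(theta) = sqrt(k/N) = 6.651151952e-05
theta = arcsin(sqrt(k/N)) = 6.651151957e-05 rad
P(j) reaches its first maximum when (2j+1)*theta is as close as possible to pi/2, i.e. j = round(pi/(4*theta) - 1/2).
pi/(4*theta) - 1/2 = 11807.9532
(For comparison, the common estimate pi/4 * sqrt(N/k) = 11808.4532; the exact maximiser is used here.)
Optimal iterations = 11808

11808


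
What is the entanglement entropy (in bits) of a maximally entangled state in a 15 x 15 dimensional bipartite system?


For a maximally entangled state in d x d:
S = log2(d) = log2(15)
= 3.9069

3.9069


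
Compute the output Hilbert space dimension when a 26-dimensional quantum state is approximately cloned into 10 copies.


Output space = H^(tensor 10) where dim(H) = 26
dim = 26^10
= 676 (after 2 factors)
= 17576 (after 3 factors)
= 456976 (after 4 factors)
= 11881376 (after 5 factors)
= 308915776 (after 6 factors)
= 8031810176 (after 7 factors)
= 208827064576 (after 8 factors)
= 5429503678976 (after 9 factors)
= 141167095653376 (after 10 factors)
= 141167095653376

141167095653376


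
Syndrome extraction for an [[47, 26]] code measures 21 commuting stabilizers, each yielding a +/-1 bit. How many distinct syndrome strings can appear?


Each stabilizer generator gives a binary (+1 or -1) measurement outcome.
With 21 independent generators:
Total syndromes = 2^21
= 2097152

2097152


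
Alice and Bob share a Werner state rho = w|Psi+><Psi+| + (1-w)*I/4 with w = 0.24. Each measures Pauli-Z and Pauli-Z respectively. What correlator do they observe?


|Psi+> = (|01> + |10>)/sqrt(2)
For the pure Bell state, <Z_A Z_B> = -1 (Bell-state Pauli correlator).
The maximally-mixed part I/4 has tr(I/4 * P tensor P) = 0 for any traceless Pauli P.
So <Z_A Z_B>_rho = w * (-1) + (1 - w) * 0
= 0.24 * (-1)
= -0.2400

-0.2400


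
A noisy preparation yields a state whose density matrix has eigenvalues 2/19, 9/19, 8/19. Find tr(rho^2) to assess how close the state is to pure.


tr(rho^2) = sum of eigenvalues squared
= (2/19)^2 + (9/19)^2 + (8/19)^2
= (4 + 81 + 64) / 361
= 149/361
= 0.4127

0.4127


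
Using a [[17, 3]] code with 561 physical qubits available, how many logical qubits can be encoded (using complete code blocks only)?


Each code block uses 17 physical qubits for 3 logical qubit(s).
Number of complete blocks = floor(561 / 17) = 33
Logical qubits = 33 * 3
= 99

99


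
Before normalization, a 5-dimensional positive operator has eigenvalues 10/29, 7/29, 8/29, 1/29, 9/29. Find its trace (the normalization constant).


tr(M) = sum of eigenvalues
= 10/29 + 7/29 + 8/29 + 1/29 + 9/29
= 35/29
= 1.2069

1.2069


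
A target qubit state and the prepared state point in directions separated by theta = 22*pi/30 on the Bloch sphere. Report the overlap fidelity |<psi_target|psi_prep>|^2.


For states separated by angle theta on Bloch sphere:
F = cos^2(theta/2)
theta = 22*pi/30 = 2.3038
theta/2 = 1.1519
cos(theta/2) = 0.4067
F = 0.1654

0.1654


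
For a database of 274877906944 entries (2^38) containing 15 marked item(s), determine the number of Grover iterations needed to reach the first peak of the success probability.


After j Grover iterations the success probability is P(j) = sin^2((2j+1)*theta), where sin(theta) = sqrt(k/N).
N = 2^38 = 274877906944, k = 15
sin(theta) = sqrt(k/N) = 7.38712949e-06
theta = arcsin(sqrt(k/N)) = 7.38712949e-06 rad
P(j) reaches its first maximum when (2j+1)*theta is as close as possible to pi/2, i.e. j = round(pi/(4*theta) - 1/2).
pi/(4*theta) - 1/2 = 106319.3045
(For comparison, the common estimate pi/4 * sqrt(N/k) = 106319.8045; the exact maximiser is used here.)
Optimal iterations = 106319

106319


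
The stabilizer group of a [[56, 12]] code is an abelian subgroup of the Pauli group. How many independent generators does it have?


For an [[n,k]] stabilizer code:
Number of stabilizer generators = n - k
= 56 - 12
= 44

44


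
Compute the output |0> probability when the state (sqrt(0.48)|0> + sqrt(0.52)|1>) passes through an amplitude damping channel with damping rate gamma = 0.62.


For amplitude damping with parameter gamma on state sqrt(a)|0> + sqrt(b)|1>:
alpha^2 = 0.48, beta^2 = 0.52
P(|0>) = alpha^2 + gamma * beta^2
= 0.48 + 0.62 * 0.52
= 0.48 + 0.3224
= 0.8024

0.8024


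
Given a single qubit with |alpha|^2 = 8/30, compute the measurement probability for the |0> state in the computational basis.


|alpha|^2 = 8/30 = 0.2667
|beta|^2 = 1 - 8/30 = 22/30 = 0.7333
P(|0>) = |alpha|^2 = 0.2667

0.2667


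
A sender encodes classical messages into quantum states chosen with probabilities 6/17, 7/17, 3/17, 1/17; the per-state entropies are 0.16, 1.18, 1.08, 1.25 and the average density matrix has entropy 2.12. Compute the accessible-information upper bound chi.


chi = S(rho) - sum_i p_i * S(rho_i)
Weighted entropy = 6/17 * 0.16 + 7/17 * 1.18 + 3/17 * 1.08 + 1/17 * 1.25
= 0.8065
chi = 2.12 - 0.8065
= 1.3135

1.3135


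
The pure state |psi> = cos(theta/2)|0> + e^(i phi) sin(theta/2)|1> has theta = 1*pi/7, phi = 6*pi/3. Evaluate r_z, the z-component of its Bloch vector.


theta = 0.4488, phi = 6.2832
r_z = cos(theta) = 0.9010

0.9010


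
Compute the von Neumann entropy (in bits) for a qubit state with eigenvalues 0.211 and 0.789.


S = -p*log2(p) - (1-p)*log2(1-p)
p = 0.2110, 1-p = 0.7890
= -0.2110 * log2(0.2110) - 0.7890 * log2(0.7890)
= -(-0.4736) - (-0.2698)
= 0.7434

0.7434


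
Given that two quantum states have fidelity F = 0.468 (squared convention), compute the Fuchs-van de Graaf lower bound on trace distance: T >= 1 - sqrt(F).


Fuchs-van de Graaf (squared-fidelity convention): 1 - sqrt(F) <= T <= sqrt(1 - F).
Lower bound: T >= 1 - sqrt(F)
sqrt(F) = sqrt(0.468) = 0.6841
T >= 1 - 0.6841
T >= 0.3159

0.3159


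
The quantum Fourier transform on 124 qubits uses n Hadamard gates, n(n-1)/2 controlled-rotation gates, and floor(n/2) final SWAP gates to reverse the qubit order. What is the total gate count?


Hadamard gates: 124
Controlled rotations: n*(n-1)/2 = 124*123/2 = 7626
SWAP gates: floor(n/2) = floor(124/2) = 62
Total = 124 + 7626 + 62
= 7812

7812


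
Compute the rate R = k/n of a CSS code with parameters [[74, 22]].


Code rate R = k/n
= 22/74
= 0.2973

0.2973


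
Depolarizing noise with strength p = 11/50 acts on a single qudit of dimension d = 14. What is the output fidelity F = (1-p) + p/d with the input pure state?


F = (1-p) + p/d
= (1 - 0.2200) + 0.2200/14
= 0.7800 + 0.0157
= 0.7957

0.7957


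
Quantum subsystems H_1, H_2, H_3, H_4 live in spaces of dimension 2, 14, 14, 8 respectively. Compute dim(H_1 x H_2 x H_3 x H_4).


dim(H_1 x H_2 x H_3 x H_4) = 2 * 14 * 14 * 8
= 28 * 14 * 8
= 392 * 8
= 3136

3136


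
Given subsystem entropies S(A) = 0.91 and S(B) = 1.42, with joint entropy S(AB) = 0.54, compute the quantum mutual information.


I(A:B) = S(A) + S(B) - S(AB)
= 0.91 + 1.42 - 0.54
= 1.7900

1.7900


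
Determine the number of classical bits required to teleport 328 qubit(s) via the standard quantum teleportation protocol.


Quantum teleportation requires 2 classical bits per qubit teleported.
328 qubit(s) -> 2 * 328 = 656 classical bits

656


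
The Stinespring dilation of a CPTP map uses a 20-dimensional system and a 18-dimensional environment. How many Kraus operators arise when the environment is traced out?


Tracing out the environment in an orthonormal basis {|i>_E} gives Kraus operators K_i = <i|_E U |0>_E.
Number of Kraus operators = dim(H_env) = d_env
= 18

18


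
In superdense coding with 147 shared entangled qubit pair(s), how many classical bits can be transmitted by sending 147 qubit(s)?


Superdense coding allows 2 classical bits per shared entangled pair.
147 pair(s) -> 2 * 147 = 294 classical bits

294


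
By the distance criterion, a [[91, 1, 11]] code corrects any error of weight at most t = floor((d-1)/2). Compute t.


Code parameters: [[91, 1, 11]], distance d = 11.
Number of correctable errors = floor((d-1)/2)
= floor((11 - 1)/2)
= floor(10/2)
= 5

5


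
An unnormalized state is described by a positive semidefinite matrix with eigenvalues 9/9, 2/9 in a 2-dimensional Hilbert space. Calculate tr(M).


tr(M) = sum of eigenvalues
= 9/9 + 2/9
= 11/9
= 1.2222

1.2222


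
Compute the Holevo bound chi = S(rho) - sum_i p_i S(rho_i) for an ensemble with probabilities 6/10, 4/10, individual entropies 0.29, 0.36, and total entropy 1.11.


chi = S(rho) - sum_i p_i * S(rho_i)
Weighted entropy = 6/10 * 0.29 + 4/10 * 0.36
= 0.3180
chi = 1.11 - 0.3180
= 0.7920

0.7920


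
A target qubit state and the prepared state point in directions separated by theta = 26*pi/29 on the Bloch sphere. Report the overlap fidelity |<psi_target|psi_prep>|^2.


For states separated by angle theta on Bloch sphere:
F = cos^2(theta/2)
theta = 26*pi/29 = 2.8166
theta/2 = 1.4083
cos(theta/2) = 0.1618
F = 0.0262

0.0262


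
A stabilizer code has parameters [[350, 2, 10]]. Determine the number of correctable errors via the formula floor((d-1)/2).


Code parameters: [[350, 2, 10]], distance d = 10.
Number of correctable errors = floor((d-1)/2)
= floor((10 - 1)/2)
= floor(9/2)
= 4

4


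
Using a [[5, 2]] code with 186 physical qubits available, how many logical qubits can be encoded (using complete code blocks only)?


Each code block uses 5 physical qubits for 2 logical qubit(s).
Number of complete blocks = floor(186 / 5) = 37
Logical qubits = 37 * 2
= 74

74


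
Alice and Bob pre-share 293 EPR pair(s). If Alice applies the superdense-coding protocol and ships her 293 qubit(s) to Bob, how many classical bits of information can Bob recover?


Superdense coding allows 2 classical bits per shared entangled pair.
293 pair(s) -> 2 * 293 = 586 classical bits

586


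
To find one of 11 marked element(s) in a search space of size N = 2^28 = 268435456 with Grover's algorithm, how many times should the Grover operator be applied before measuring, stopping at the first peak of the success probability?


After j Grover iterations the success probability is P(j) = sin^2((2j+1)*theta), where sin(theta) = sqrt(k/N).
N = 2^28 = 268435456, k = 11
sin(theta) = sqrt(k/N) = 0.0002024307123
theta = arcsin(sqrt(k/N)) = 0.0002024307137 rad
P(j) reaches its first maximum when (2j+1)*theta is as close as possible to pi/2, i.e. j = round(pi/(4*theta) - 1/2).
pi/(4*theta) - 1/2 = 3879.3370
(For comparison, the common estimate pi/4 * sqrt(N/k) = 3879.8370; the exact maximiser is used here.)
Optimal iterations = 3879

3879


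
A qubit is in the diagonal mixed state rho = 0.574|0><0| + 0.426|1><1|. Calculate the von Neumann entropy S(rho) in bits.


S = -p*log2(p) - (1-p)*log2(1-p)
p = 0.5740, 1-p = 0.4260
= -0.5740 * log2(0.5740) - 0.4260 * log2(0.4260)
= -(-0.4597) - (-0.5244)
= 0.9841

0.9841


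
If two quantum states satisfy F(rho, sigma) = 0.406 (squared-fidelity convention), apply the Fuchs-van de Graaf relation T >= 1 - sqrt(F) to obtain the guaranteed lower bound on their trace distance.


Fuchs-van de Graaf (squared-fidelity convention): 1 - sqrt(F) <= T <= sqrt(1 - F).
Lower bound: T >= 1 - sqrt(F)
sqrt(F) = sqrt(0.406) = 0.6372
T >= 1 - 0.6372
T >= 0.3628

0.3628


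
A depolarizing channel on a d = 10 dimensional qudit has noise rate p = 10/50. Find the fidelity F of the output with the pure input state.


F = (1-p) + p/d
= (1 - 0.2000) + 0.2000/10
= 0.8000 + 0.0200
= 0.8200

0.8200


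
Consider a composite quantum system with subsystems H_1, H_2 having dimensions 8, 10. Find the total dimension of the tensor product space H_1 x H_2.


dim(H_1 x H_2) = 8 * 10
= 80

80


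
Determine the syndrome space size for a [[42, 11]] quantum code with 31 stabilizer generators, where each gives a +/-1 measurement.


Each stabilizer generator gives a binary (+1 or -1) measurement outcome.
With 31 independent generators:
Total syndromes = 2^31
= 2147483648

2147483648


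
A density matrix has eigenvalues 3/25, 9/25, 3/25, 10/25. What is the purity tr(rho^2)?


tr(rho^2) = sum of eigenvalues squared
= (3/25)^2 + (9/25)^2 + (3/25)^2 + (10/25)^2
= (9 + 81 + 9 + 100) / 625
= 199/625
= 0.3184

0.3184


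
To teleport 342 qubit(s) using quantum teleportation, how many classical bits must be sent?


Quantum teleportation requires 2 classical bits per qubit teleported.
342 qubit(s) -> 2 * 342 = 684 classical bits

684


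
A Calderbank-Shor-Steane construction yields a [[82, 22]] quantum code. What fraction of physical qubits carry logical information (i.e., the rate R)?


Code rate R = k/n
= 22/82
= 0.2683

0.2683


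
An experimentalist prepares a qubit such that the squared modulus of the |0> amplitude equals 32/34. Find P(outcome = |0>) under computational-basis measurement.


|alpha|^2 = 32/34 = 0.9412
|beta|^2 = 1 - 32/34 = 2/34 = 0.0588
P(|0>) = |alpha|^2 = 0.9412

0.9412


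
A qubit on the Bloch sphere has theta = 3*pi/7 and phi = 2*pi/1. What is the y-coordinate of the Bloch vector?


theta = 1.3464, phi = 6.2832
r_y = sin(theta)*sin(phi) = 0.9749 * 0.0000
r_y = 0.0000

0.0000


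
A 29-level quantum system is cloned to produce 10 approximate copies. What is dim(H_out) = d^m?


Output space = H^(tensor 10) where dim(H) = 29
dim = 29^10
= 841 (after 2 factors)
= 24389 (after 3 factors)
= 707281 (after 4 factors)
= 20511149 (after 5 factors)
= 594823321 (after 6 factors)
= 17249876309 (after 7 factors)
= 500246412961 (after 8 factors)
= 14507145975869 (after 9 factors)
= 420707233300201 (after 10 factors)
= 420707233300201

420707233300201


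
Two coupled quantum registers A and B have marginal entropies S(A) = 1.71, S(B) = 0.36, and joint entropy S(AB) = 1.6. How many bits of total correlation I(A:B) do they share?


I(A:B) = S(A) + S(B) - S(AB)
= 1.71 + 0.36 - 1.6
= 0.4700

0.4700


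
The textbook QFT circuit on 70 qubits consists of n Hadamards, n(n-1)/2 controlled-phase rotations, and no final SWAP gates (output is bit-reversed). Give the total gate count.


Hadamard gates: 70
Controlled rotations: n*(n-1)/2 = 70*69/2 = 2415
SWAP gates: 0 (omitted)
Total = 70 + 2415
= 2485

2485


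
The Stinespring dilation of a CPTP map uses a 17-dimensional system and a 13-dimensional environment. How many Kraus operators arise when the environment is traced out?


Tracing out the environment in an orthonormal basis {|i>_E} gives Kraus operators K_i = <i|_E U |0>_E.
Number of Kraus operators = dim(H_env) = d_env
= 13

13


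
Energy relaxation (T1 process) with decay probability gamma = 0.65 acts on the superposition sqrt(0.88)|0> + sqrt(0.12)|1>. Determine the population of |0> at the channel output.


For amplitude damping with parameter gamma on state sqrt(a)|0> + sqrt(b)|1>:
alpha^2 = 0.88, beta^2 = 0.12
P(|0>) = alpha^2 + gamma * beta^2
= 0.88 + 0.65 * 0.12
= 0.88 + 0.0780
= 0.9580

0.9580


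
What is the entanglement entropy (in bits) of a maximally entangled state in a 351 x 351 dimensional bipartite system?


For a maximally entangled state in d x d:
S = log2(d) = log2(351)
= 8.4553

8.4553


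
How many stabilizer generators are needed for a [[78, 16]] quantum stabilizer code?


For an [[n,k]] stabilizer code:
Number of stabilizer generators = n - k
= 78 - 16
= 62

62


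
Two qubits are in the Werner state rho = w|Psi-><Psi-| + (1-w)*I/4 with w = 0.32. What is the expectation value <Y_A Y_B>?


|Psi-> = (|01> - |10>)/sqrt(2)
For the pure Bell state, <Y_A Y_B> = -1 (Bell-state Pauli correlator).
The maximally-mixed part I/4 has tr(I/4 * P tensor P) = 0 for any traceless Pauli P.
So <Y_A Y_B>_rho = w * (-1) + (1 - w) * 0
= 0.32 * (-1)
= -0.3200

-0.3200


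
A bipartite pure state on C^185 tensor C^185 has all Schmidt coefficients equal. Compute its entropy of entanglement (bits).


For a maximally entangled state in d x d:
S = log2(d) = log2(185)
= 7.5314

7.5314


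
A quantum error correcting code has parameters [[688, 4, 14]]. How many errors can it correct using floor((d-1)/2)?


Code parameters: [[688, 4, 14]], distance d = 14.
Number of correctable errors = floor((d-1)/2)
= floor((14 - 1)/2)
= floor(13/2)
= 6

6


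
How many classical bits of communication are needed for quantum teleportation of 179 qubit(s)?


Quantum teleportation requires 2 classical bits per qubit teleported.
179 qubit(s) -> 2 * 179 = 358 classical bits

358


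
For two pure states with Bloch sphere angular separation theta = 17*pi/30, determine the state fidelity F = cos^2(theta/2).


For states separated by angle theta on Bloch sphere:
F = cos^2(theta/2)
theta = 17*pi/30 = 1.7802
theta/2 = 0.8901
cos(theta/2) = 0.6293
F = 0.3960

0.3960


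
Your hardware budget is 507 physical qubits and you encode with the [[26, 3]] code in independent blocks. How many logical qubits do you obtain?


Each code block uses 26 physical qubits for 3 logical qubit(s).
Number of complete blocks = floor(507 / 26) = 19
Logical qubits = 19 * 3
= 57

57


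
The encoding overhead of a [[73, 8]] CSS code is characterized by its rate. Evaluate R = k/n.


Code rate R = k/n
= 8/73
= 0.1096

0.1096


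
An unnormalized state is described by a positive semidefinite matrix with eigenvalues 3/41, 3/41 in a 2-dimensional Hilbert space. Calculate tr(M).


tr(M) = sum of eigenvalues
= 3/41 + 3/41
= 6/41
= 0.1463

0.1463


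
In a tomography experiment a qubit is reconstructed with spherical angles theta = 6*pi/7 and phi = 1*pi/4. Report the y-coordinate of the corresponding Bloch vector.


theta = 2.6928, phi = 0.7854
r_y = sin(theta)*sin(phi) = 0.4339 * 0.7071
r_y = 0.3068

0.3068


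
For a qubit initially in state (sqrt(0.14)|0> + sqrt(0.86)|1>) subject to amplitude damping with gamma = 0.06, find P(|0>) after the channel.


For amplitude damping with parameter gamma on state sqrt(a)|0> + sqrt(b)|1>:
alpha^2 = 0.14, beta^2 = 0.86
P(|0>) = alpha^2 + gamma * beta^2
= 0.14 + 0.06 * 0.86
= 0.14 + 0.0516
= 0.1916

0.1916


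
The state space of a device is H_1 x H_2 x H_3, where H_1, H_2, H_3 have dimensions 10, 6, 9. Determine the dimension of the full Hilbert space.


dim(H_1 x H_2 x H_3) = 10 * 6 * 9
= 60 * 9
= 540

540


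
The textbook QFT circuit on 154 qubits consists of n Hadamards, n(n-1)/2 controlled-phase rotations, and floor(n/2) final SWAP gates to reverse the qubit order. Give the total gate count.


Hadamard gates: 154
Controlled rotations: n*(n-1)/2 = 154*153/2 = 11781
SWAP gates: floor(n/2) = floor(154/2) = 77
Total = 154 + 11781 + 77
= 12012

12012


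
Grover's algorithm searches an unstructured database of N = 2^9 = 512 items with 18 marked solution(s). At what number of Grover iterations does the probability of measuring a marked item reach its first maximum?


After j Grover iterations the success probability is P(j) = sin^2((2j+1)*theta), where sin(theta) = sqrt(k/N).
N = 2^9 = 512, k = 18
sin(theta) = sqrt(k/N) = 0.1875
theta = arcsin(sqrt(k/N)) = 0.1886163862 rad
P(j) reaches its first maximum when (2j+1)*theta is as close as possible to pi/2, i.e. j = round(pi/(4*theta) - 1/2).
pi/(4*theta) - 1/2 = 3.6640
(For comparison, the common estimate pi/4 * sqrt(N/k) = 4.1888; the exact maximiser is used here.)
Optimal iterations = 4

4


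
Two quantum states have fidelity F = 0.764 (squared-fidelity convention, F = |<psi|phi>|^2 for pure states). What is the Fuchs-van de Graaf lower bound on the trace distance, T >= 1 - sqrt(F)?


Fuchs-van de Graaf (squared-fidelity convention): 1 - sqrt(F) <= T <= sqrt(1 - F).
Lower bound: T >= 1 - sqrt(F)
sqrt(F) = sqrt(0.764) = 0.8741
T >= 1 - 0.8741
T >= 0.1259

0.1259


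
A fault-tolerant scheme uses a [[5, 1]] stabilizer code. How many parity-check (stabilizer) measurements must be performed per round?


For an [[n,k]] stabilizer code:
Number of stabilizer generators = n - k
= 5 - 1
= 4

4


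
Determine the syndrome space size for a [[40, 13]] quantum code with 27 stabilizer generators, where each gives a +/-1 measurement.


Each stabilizer generator gives a binary (+1 or -1) measurement outcome.
With 27 independent generators:
Total syndromes = 2^27
= 134217728

134217728
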